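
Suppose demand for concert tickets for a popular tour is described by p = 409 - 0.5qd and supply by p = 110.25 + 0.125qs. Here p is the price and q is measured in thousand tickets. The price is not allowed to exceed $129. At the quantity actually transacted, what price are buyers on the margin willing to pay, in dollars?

334

Rearranging demand gives qd = 818 - 2p; rearranging supply gives qs = 8p - 882. Setting quantity demanded equal to quantity supplied, 818 - 2p = 8p - 882, gives p* = 170 and q* = 478.
The ceiling of 129 is below the equilibrium price 170, so it binds.
At p = 129: qd = 818 - 2·129 = 560 and qs = 8·129 - 882 = 150.
Only 150 units reach the market. On the demand curve, the marginal buyer's willingness to pay at q = 150 is (818 - 150)/2 = 334.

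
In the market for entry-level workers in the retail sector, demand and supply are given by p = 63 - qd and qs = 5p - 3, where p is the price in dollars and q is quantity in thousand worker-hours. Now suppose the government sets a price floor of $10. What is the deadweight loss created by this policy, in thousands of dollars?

Rearranging demand gives qd = 63 - p. Without the control the market clears where 63 - p = 5p - 3, i.e. p* = 11 and q* = 52.
Since 10 is below p* = 11, the floor does not bind and the free-market outcome prevails.
Since the control does not bind, no trades are prevented and deadweight loss is zero.

0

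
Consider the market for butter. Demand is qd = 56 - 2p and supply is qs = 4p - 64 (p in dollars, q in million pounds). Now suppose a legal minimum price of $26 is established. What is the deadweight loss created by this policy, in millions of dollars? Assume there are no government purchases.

54

Without the control the market clears where 56 - 2p = 4p - 64, i.e. p* = 20 and q* = 16.
Since 26 > 20, the floor is binding.
At p = 26: qd = 56 - 2·26 = 4 and qs = 4·26 - 64 = 40.
Quantity traded falls to 4. At q = 4 the demand price is (56 - 4)/2 = 26 and the supply price is (64 + 4)/4 = 17.
Deadweight loss = ½ · (26 - 17) · (16 - 4) = ½ · 9 · 12 = 54.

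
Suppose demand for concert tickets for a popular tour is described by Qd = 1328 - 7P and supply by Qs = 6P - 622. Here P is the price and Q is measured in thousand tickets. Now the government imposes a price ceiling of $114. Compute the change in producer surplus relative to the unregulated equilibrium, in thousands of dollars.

-6120

In a free market, 1328 - 7P = 6P - 622 gives the equilibrium P* = 150, Q* = 278.
Since 114 < 150, the ceiling is binding.
At P = 114: Qd = 1328 - 7·114 = 530 and Qs = 6·114 - 622 = 62.
Producer surplus without the control is ½ · (150 - 311/3) · 278 = 19321/3.
With the ceiling, producers sell 62 units at 114, so PS = ½ · (114 - 311/3) · 62 = 961/3.
Change in producer surplus = 961/3 - 19321/3 = -6120.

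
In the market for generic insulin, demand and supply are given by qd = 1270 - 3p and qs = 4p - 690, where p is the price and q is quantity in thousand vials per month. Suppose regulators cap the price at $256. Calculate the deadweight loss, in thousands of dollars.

2688

In a free market, 1270 - 3p = 4p - 690 gives the equilibrium p* = 280, q* = 430.
Since 256 < 280, the ceiling is binding.
At p = 256: qd = 1270 - 3·256 = 502 and qs = 4·256 - 690 = 334.
Quantity traded falls to 334. At q = 334 the demand price is (1270 - 334)/3 = 312 and the supply price is (690 + 334)/4 = 256.
Deadweight loss = ½ · (312 - 256) · (430 - 334) = ½ · 56 · 96 = 2688.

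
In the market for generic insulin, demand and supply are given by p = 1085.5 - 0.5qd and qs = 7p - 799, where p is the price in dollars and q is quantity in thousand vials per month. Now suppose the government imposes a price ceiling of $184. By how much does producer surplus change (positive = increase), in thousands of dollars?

Rearranging demand gives qd = 2171 - 2p. Without the control the market clears where 2171 - 2p = 7p - 799, i.e. p* = 330 and q* = 1511.
Because the ceiling (184) lies below the market-clearing price, it is binding.
At p = 184: qd = 2171 - 2·184 = 1803 and qs = 7·184 - 799 = 489.
Producer surplus without the control is ½ · (330 - 799/7) · 1511 = 2283121/14.
With the ceiling, producers sell 489 units at 184, so PS = ½ · (184 - 799/7) · 489 = 239121/14.
Change in producer surplus = 239121/14 - 2283121/14 = -146000.

-146000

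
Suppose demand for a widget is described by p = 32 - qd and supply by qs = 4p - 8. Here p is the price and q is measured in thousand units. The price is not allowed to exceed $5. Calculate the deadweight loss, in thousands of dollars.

Rearranging demand gives qd = 32 - p. Without the control the market clears where 32 - p = 4p - 8, i.e. p* = 8 and q* = 24.
The ceiling of 5 is below the equilibrium price 8, so it binds.
At p = 5: qd = 32 - 5 = 27 and qs = 4·5 - 8 = 12.
Quantity traded falls to 12. At q = 12 the demand price is 32 - 12 = 20 and the supply price is (8 + 12)/4 = 5.
Deadweight loss = ½ · (20 - 5) · (24 - 12) = ½ · 15 · 12 = 90.

90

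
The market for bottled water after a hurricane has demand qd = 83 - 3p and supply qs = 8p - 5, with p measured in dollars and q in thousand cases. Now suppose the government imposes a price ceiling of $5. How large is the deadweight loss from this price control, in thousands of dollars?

Setting quantity demanded equal to quantity supplied, 83 - 3p = 8p - 5, gives p* = 8 and q* = 59.
The ceiling of 5 is below the equilibrium price 8, so it binds.
At p = 5: qd = 83 - 3·5 = 68 and qs = 8·5 - 5 = 35.
Quantity traded falls to 35. At q = 35 the demand price is (83 - 35)/3 = 16 and the supply price is (5 + 35)/8 = 5.
Deadweight loss = ½ · (16 - 5) · (59 - 35) = ½ · 11 · 24 = 132.

132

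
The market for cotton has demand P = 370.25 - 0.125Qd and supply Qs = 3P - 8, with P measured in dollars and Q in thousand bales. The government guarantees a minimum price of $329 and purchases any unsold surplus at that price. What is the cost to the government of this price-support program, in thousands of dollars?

213521

Rearranging demand gives Qd = 2962 - 8P. In a free market, 2962 - 8P = 3P - 8 gives the equilibrium P* = 270, Q* = 802.
Because the floor (329) lies above the market-clearing price, it is binding.
At P = 329: Qd = 2962 - 8·329 = 330 and Qs = 3·329 - 8 = 979.
Surplus = Qs - Qd = 649.
Government expenditure = surplus × support price = 649 × 329 = 213521.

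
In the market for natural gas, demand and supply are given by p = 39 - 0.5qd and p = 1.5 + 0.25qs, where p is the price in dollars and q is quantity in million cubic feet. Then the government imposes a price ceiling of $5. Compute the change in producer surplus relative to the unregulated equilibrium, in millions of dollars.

Rearranging demand gives qd = 78 - 2p; rearranging supply gives qs = 4p - 6. Equilibrium: 78 - 2p = 4p - 6, so 84 = 6p and p* = 14, q* = 50.
Since 5 < 14, the ceiling is binding.
At p = 5: qd = 78 - 2·5 = 68 and qs = 4·5 - 6 = 14.
Producer surplus without the control is ½ · (14 - 1.5) · 50 = 312.5.
With the ceiling, producers sell 14 units at 5, so PS = ½ · (5 - 1.5) · 14 = 24.5.
Change in producer surplus = 24.5 - 312.5 = -288.

-288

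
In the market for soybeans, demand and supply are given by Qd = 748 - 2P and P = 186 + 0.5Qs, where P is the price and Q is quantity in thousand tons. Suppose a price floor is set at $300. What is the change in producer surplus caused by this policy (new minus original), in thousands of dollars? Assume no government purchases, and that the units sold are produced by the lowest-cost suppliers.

2560

Rearranging supply gives Qs = 2P - 372. Without the control the market clears where 748 - 2P = 2P - 372, i.e. P* = 280 and Q* = 188.
The floor of 300 is above the equilibrium price 280, so it binds.
At P = 300: Qd = 748 - 2·300 = 148 and Qs = 2·300 - 372 = 228.
Producer surplus without the control is ½ · (280 - 186) · 188 = 8836.
With the floor, 148 units are sold at 300. The supply price at Q = 148 is 260, so PS = ½ · [(300 - 186) + (300 - 260)] · 148 = 11396.
Change in producer surplus = 11396 - 8836 = 2560.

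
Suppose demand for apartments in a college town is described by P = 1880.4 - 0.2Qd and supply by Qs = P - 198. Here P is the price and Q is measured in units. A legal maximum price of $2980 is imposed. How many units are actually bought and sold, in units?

Rearranging demand gives Qd = 9402 - 5P. Without the control the market clears where 9402 - 5P = P - 198, i.e. P* = 1600 and Q* = 1402.
The ceiling of 2980 is above the equilibrium price 1600, so it is not binding; the market clears at P* = 1600, Q* = 1402.

1402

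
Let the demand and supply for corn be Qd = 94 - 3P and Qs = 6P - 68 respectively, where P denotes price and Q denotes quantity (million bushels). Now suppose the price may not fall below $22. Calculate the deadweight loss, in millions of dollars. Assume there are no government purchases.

36

Without the control the market clears where 94 - 3P = 6P - 68, i.e. P* = 18 and Q* = 40.
Since 22 > 18, the floor is binding.
At P = 22: Qd = 94 - 3·22 = 28 and Qs = 6·22 - 68 = 64.
Quantity traded falls to 28. At Q = 28 the demand price is (94 - 28)/3 = 22 and the supply price is (68 + 28)/6 = 16.
Deadweight loss = ½ · (22 - 16) · (40 - 28) = ½ · 6 · 12 = 36.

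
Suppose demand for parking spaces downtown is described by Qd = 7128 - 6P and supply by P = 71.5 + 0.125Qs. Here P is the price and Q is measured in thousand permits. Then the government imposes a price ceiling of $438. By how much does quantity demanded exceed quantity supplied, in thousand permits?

1568

Rearranging supply gives Qs = 8P - 572. Equilibrium: 7128 - 6P = 8P - 572, so 7700 = 14P and P* = 550, Q* = 3828.
Because the ceiling (438) lies below the market-clearing price, it is binding.
At P = 438: Qd = 7128 - 6·438 = 4500 and Qs = 8·438 - 572 = 2932.
Shortage = Qd - Qs = 4500 - 2932 = 1568.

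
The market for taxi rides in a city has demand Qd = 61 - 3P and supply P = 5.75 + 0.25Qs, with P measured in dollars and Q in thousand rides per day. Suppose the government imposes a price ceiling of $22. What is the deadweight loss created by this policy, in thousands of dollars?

Rearranging supply gives Qs = 4P - 23. Setting quantity demanded equal to quantity supplied, 61 - 3P = 4P - 23, gives P* = 12 and Q* = 25.
Since 22 is above P* = 12, the ceiling does not bind and the free-market outcome prevails.
Since the control does not bind, no trades are prevented and deadweight loss is zero.

0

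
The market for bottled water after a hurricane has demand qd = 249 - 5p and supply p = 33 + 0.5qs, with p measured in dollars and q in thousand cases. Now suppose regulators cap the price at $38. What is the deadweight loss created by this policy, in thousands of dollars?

68.6

Rearranging supply gives qs = 2p - 66. Equilibrium: 249 - 5p = 2p - 66, so 315 = 7p and p* = 45, q* = 24.
Because the ceiling (38) lies below the market-clearing price, it is binding.
At p = 38: qd = 249 - 5·38 = 59 and qs = 2·38 - 66 = 10.
Quantity traded falls to 10. At q = 10 the demand price is (249 - 10)/5 = 47.8 and the supply price is (66 + 10)/2 = 38.
Deadweight loss = ½ · (47.8 - 38) · (24 - 10) = ½ · 9.8 · 14 = 68.6.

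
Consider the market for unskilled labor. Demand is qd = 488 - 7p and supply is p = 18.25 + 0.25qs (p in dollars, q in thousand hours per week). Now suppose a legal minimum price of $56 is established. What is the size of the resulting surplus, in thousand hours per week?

55

Rearranging supply gives qs = 4p - 73. Without the control the market clears where 488 - 7p = 4p - 73, i.e. p* = 51 and q* = 131.
Because the floor (56) lies above the market-clearing price, it is binding.
At p = 56: qd = 488 - 7·56 = 96 and qs = 4·56 - 73 = 151.
Surplus = qs - qd = 151 - 96 = 55.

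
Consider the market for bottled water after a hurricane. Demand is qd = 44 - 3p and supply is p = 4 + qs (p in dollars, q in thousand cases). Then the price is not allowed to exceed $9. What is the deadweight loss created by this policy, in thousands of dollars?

6

Rearranging supply gives qs = p - 4. Without the control the market clears where 44 - 3p = p - 4, i.e. p* = 12 and q* = 8.
Since 9 < 12, the ceiling is binding.
At p = 9: qd = 44 - 3·9 = 17 and qs = 9 - 4 = 5.
Quantity traded falls to 5. At q = 5 the demand price is (44 - 5)/3 = 13 and the supply price is 4 + 5 = 9.
Deadweight loss = ½ · (13 - 9) · (8 - 5) = ½ · 4 · 3 = 6.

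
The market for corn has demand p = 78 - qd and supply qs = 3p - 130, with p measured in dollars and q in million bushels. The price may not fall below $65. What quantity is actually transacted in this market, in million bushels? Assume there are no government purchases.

Rearranging demand gives qd = 78 - p. Equilibrium: 78 - p = 3p - 130, so 208 = 4p and p* = 52, q* = 26.
The floor of 65 is above the equilibrium price 52, so it binds.
At p = 65: qd = 78 - 65 = 13 and qs = 3·65 - 130 = 65.
The quantity actually transacted is the short side, demand: 13.

13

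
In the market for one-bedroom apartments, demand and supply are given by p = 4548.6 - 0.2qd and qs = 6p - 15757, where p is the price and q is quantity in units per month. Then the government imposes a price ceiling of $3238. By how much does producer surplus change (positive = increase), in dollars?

Rearranging demand gives qd = 22743 - 5p. Setting quantity demanded equal to quantity supplied, 22743 - 5p = 6p - 15757, gives p* = 3500 and q* = 5243.
Because the ceiling (3238) lies below the market-clearing price, it is binding.
At p = 3238: qd = 22743 - 5·3238 = 6553 and qs = 6·3238 - 15757 = 3671.
Producer surplus without the control is ½ · (3500 - 15757/6) · 5243 = 27489049/12.
With the ceiling, producers sell 3671 units at 3238, so PS = ½ · (3238 - 15757/6) · 3671 = 13476241/12.
Change in producer surplus = 13476241/12 - 27489049/12 = -1167734.

-1167734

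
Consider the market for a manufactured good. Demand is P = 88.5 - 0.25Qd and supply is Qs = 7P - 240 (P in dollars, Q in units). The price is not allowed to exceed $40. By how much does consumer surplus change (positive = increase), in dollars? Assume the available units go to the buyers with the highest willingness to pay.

-640.5

Rearranging demand gives Qd = 354 - 4P. Without the control the market clears where 354 - 4P = 7P - 240, i.e. P* = 54 and Q* = 138.
The ceiling of 40 is below the equilibrium price 54, so it binds.
At P = 40: Qd = 354 - 4·40 = 194 and Qs = 7·40 - 240 = 40.
Consumer surplus without the control is ½ · (88.5 - 54) · 138 = 2380.5.
With the ceiling, 40 units are sold at 40 (assume they go to the highest-value buyers). The demand price at Q = 40 is 78.5, so CS = ½ · [(88.5 - 40) + (78.5 - 40)] · 40 = 1740.
Change in consumer surplus = 1740 - 2380.5 = -640.5.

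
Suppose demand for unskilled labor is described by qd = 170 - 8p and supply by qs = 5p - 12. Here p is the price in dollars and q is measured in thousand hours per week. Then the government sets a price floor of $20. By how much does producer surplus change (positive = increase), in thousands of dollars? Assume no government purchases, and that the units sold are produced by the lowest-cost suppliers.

Equilibrium: 170 - 8p = 5p - 12, so 182 = 13p and p* = 14, q* = 58.
Because the floor (20) lies above the market-clearing price, it is binding.
At p = 20: qd = 170 - 8·20 = 10 and qs = 5·20 - 12 = 88.
Producer surplus without the control is ½ · (14 - 2.4) · 58 = 336.4.
With the floor, 10 units are sold at 20. The supply price at q = 10 is 4.4, so PS = ½ · [(20 - 2.4) + (20 - 4.4)] · 10 = 166.
Change in producer surplus = 166 - 336.4 = -170.4.

-170.4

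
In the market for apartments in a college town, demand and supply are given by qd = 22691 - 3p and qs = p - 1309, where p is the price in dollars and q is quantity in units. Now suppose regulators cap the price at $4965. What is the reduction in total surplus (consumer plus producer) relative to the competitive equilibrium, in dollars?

Without the control the market clears where 22691 - 3p = p - 1309, i.e. p* = 6000 and q* = 4691.
Because the ceiling (4965) lies below the market-clearing price, it is binding.
At p = 4965: qd = 22691 - 3·4965 = 7796 and qs = 4965 - 1309 = 3656.
Quantity traded falls to 3656. At q = 3656 the demand price is (22691 - 3656)/3 = 6345 and the supply price is 1309 + 3656 = 4965.
Deadweight loss = ½ · (6345 - 4965) · (4691 - 3656) = ½ · 1380 · 1035 = 714150.

714150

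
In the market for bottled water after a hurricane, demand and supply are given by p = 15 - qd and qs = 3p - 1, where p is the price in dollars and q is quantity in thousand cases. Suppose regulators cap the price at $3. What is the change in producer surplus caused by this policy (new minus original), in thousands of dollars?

-9.5

Rearranging demand gives qd = 15 - p. Setting quantity demanded equal to quantity supplied, 15 - p = 3p - 1, gives p* = 4 and q* = 11.
The ceiling of 3 is below the equilibrium price 4, so it binds.
At p = 3: qd = 15 - 3 = 12 and qs = 3·3 - 1 = 8.
Producer surplus without the control is ½ · (4 - 1/3) · 11 = 121/6.
With the ceiling, producers sell 8 units at 3, so PS = ½ · (3 - 1/3) · 8 = 32/3.
Change in producer surplus = 32/3 - 121/6 = -9.5.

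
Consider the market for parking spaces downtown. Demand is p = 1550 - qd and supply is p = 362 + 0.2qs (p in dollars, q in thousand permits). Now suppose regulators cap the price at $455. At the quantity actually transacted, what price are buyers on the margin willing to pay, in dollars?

1085

Rearranging demand gives qd = 1550 - p; rearranging supply gives qs = 5p - 1810. Equilibrium: 1550 - p = 5p - 1810, so 3360 = 6p and p* = 560, q* = 990.
The ceiling of 455 is below the equilibrium price 560, so it binds.
At p = 455: qd = 1550 - 455 = 1095 and qs = 5·455 - 1810 = 465.
Only 465 units reach the market. On the demand curve, the marginal buyer's willingness to pay at q = 465 is (1550 - 465) = 1085.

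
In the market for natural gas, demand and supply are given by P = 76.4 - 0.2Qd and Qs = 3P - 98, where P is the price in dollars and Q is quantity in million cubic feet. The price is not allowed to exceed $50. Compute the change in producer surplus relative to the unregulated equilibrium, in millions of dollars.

-670

Rearranging demand gives Qd = 382 - 5P. Equilibrium: 382 - 5P = 3P - 98, so 480 = 8P and P* = 60, Q* = 82.
Because the ceiling (50) lies below the market-clearing price, it is binding.
At P = 50: Qd = 382 - 5·50 = 132 and Qs = 3·50 - 98 = 52.
Producer surplus without the control is ½ · (60 - 98/3) · 82 = 3362/3.
With the ceiling, producers sell 52 units at 50, so PS = ½ · (50 - 98/3) · 52 = 1352/3.
Change in producer surplus = 1352/3 - 3362/3 = -670.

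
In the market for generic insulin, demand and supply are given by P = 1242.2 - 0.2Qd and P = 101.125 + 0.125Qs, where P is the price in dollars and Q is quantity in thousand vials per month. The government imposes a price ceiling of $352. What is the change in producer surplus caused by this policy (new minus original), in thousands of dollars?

-518692

Rearranging demand gives Qd = 6211 - 5P; rearranging supply gives Qs = 8P - 809. Setting quantity demanded equal to quantity supplied, 6211 - 5P = 8P - 809, gives P* = 540 and Q* = 3511.
The ceiling of 352 is below the equilibrium price 540, so it binds.
At P = 352: Qd = 6211 - 5·352 = 4451 and Qs = 8·352 - 809 = 2007.
Producer surplus without the control is ½ · (540 - 101.125) · 3511 = 770445.0625.
With the ceiling, producers sell 2007 units at 352, so PS = ½ · (352 - 101.125) · 2007 = 251753.0625.
Change in producer surplus = 251753.0625 - 770445.0625 = -518692.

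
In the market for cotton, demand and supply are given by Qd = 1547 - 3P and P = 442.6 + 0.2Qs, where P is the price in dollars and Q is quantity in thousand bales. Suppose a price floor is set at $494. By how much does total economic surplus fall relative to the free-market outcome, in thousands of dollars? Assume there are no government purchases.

Rearranging supply gives Qs = 5P - 2213. Without the control the market clears where 1547 - 3P = 5P - 2213, i.e. P* = 470 and Q* = 137.
Since 494 > 470, the floor is binding.
At P = 494: Qd = 1547 - 3·494 = 65 and Qs = 5·494 - 2213 = 257.
Quantity traded falls to 65. At Q = 65 the demand price is (1547 - 65)/3 = 494 and the supply price is (2213 + 65)/5 = 455.6.
Deadweight loss = ½ · (494 - 455.6) · (137 - 65) = ½ · 38.4 · 72 = 1382.4.

1382.4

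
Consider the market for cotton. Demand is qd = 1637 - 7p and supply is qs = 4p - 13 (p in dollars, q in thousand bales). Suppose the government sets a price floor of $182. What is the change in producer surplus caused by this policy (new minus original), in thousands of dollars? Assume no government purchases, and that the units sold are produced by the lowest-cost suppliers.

5344

Setting quantity demanded equal to quantity supplied, 1637 - 7p = 4p - 13, gives p* = 150 and q* = 587.
Because the floor (182) lies above the market-clearing price, it is binding.
At p = 182: qd = 1637 - 7·182 = 363 and qs = 4·182 - 13 = 715.
Producer surplus without the control is ½ · (150 - 3.25) · 587 = 43071.125.
With the floor, 363 units are sold at 182. The supply price at q = 363 is 94, so PS = ½ · [(182 - 3.25) + (182 - 94)] · 363 = 48415.125.
Change in producer surplus = 48415.125 - 43071.125 = 5344.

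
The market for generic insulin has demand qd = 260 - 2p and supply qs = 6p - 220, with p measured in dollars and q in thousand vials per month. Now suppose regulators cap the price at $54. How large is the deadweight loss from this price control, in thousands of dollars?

432

In a free market, 260 - 2p = 6p - 220 gives the equilibrium p* = 60, q* = 140.
Since 54 < 60, the ceiling is binding.
At p = 54: qd = 260 - 2·54 = 152 and qs = 6·54 - 220 = 104.
Quantity traded falls to 104. At q = 104 the demand price is (260 - 104)/2 = 78 and the supply price is (220 + 104)/6 = 54.
Deadweight loss = ½ · (78 - 54) · (140 - 104) = ½ · 24 · 36 = 432.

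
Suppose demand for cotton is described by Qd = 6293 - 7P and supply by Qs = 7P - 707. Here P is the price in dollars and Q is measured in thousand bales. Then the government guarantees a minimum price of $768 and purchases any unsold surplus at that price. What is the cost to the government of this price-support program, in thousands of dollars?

Setting quantity demanded equal to quantity supplied, 6293 - 7P = 7P - 707, gives P* = 500 and Q* = 2793.
Because the floor (768) lies above the market-clearing price, it is binding.
At P = 768: Qd = 6293 - 7·768 = 917 and Qs = 7·768 - 707 = 4669.
Surplus = Qs - Qd = 3752.
Government expenditure = surplus × support price = 3752 × 768 = 2881536.

2881536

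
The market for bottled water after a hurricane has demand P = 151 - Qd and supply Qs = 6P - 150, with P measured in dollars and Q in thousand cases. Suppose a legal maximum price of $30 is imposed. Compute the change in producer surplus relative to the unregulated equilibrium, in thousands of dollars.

Rearranging demand gives Qd = 151 - P. Equilibrium: 151 - P = 6P - 150, so 301 = 7P and P* = 43, Q* = 108.
Because the ceiling (30) lies below the market-clearing price, it is binding.
At P = 30: Qd = 151 - 30 = 121 and Qs = 6·30 - 150 = 30.
Producer surplus without the control is ½ · (43 - 25) · 108 = 972.
With the ceiling, producers sell 30 units at 30, so PS = ½ · (30 - 25) · 30 = 75.
Change in producer surplus = 75 - 972 = -897.

-897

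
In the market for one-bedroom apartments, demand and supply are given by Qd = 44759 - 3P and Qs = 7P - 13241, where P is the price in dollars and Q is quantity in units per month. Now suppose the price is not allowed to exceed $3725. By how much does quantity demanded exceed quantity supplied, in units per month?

20750

Setting quantity demanded equal to quantity supplied, 44759 - 3P = 7P - 13241, gives P* = 5800 and Q* = 27359.
Because the ceiling (3725) lies below the market-clearing price, it is binding.
At P = 3725: Qd = 44759 - 3·3725 = 33584 and Qs = 7·3725 - 13241 = 12834.
Shortage = Qd - Qs = 33584 - 12834 = 20750.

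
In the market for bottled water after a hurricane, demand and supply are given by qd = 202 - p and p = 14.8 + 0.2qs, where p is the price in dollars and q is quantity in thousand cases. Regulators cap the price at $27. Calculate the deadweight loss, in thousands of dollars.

5415

Rearranging supply gives qs = 5p - 74. Equilibrium: 202 - p = 5p - 74, so 276 = 6p and p* = 46, q* = 156.
Since 27 < 46, the ceiling is binding.
At p = 27: qd = 202 - 27 = 175 and qs = 5·27 - 74 = 61.
Quantity traded falls to 61. At q = 61 the demand price is 202 - 61 = 141 and the supply price is (74 + 61)/5 = 27.
Deadweight loss = ½ · (141 - 27) · (156 - 61) = ½ · 114 · 95 = 5415.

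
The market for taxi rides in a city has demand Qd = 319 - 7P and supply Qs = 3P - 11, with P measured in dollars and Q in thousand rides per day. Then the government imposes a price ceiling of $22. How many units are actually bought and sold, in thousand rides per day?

55

Equilibrium: 319 - 7P = 3P - 11, so 330 = 10P and P* = 33, Q* = 88.
Since 22 < 33, the ceiling is binding.
At P = 22: Qd = 319 - 7·22 = 165 and Qs = 3·22 - 11 = 55.
The quantity actually transacted is the short side, supply: 55.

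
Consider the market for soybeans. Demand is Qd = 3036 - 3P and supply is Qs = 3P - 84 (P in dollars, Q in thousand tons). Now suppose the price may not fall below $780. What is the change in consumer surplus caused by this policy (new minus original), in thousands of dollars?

-282360

Equilibrium: 3036 - 3P = 3P - 84, so 3120 = 6P and P* = 520, Q* = 1476.
Since 780 > 520, the floor is binding.
At P = 780: Qd = 3036 - 3·780 = 696 and Qs = 3·780 - 84 = 2256.
Consumer surplus without the control is ½ · (1012 - 520) · 1476 = 363096.
With the floor, consumers buy 696 units at 780, so CS = ½ · (1012 - 780) · 696 = 80736.
Change in consumer surplus = 80736 - 363096 = -282360.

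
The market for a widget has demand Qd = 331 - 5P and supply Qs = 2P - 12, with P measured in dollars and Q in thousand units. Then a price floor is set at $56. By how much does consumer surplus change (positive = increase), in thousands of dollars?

In a free market, 331 - 5P = 2P - 12 gives the equilibrium P* = 49, Q* = 86.
Since 56 > 49, the floor is binding.
At P = 56: Qd = 331 - 5·56 = 51 and Qs = 2·56 - 12 = 100.
Consumer surplus without the control is ½ · (66.2 - 49) · 86 = 739.6.
With the floor, consumers buy 51 units at 56, so CS = ½ · (66.2 - 56) · 51 = 260.1.
Change in consumer surplus = 260.1 - 739.6 = -479.5.

-479.5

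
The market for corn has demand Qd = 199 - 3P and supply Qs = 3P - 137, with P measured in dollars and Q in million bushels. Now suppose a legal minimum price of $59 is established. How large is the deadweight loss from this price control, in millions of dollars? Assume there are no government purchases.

27

In a free market, 199 - 3P = 3P - 137 gives the equilibrium P* = 56, Q* = 31.
The floor of 59 is above the equilibrium price 56, so it binds.
At P = 59: Qd = 199 - 3·59 = 22 and Qs = 3·59 - 137 = 40.
Quantity traded falls to 22. At Q = 22 the demand price is (199 - 22)/3 = 59 and the supply price is (137 + 22)/3 = 53.
Deadweight loss = ½ · (59 - 53) · (31 - 22) = ½ · 6 · 9 = 27.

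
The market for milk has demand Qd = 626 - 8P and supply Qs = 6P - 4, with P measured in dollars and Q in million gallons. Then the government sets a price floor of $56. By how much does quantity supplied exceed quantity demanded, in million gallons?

154

Without the control the market clears where 626 - 8P = 6P - 4, i.e. P* = 45 and Q* = 266.
Since 56 > 45, the floor is binding.
At P = 56: Qd = 626 - 8·56 = 178 and Qs = 6·56 - 4 = 332.
Surplus = Qs - Qd = 332 - 178 = 154.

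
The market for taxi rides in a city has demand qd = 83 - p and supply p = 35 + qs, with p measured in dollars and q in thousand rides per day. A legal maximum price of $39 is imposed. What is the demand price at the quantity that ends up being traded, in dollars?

Rearranging supply gives qs = p - 35. Setting quantity demanded equal to quantity supplied, 83 - p = p - 35, gives p* = 59 and q* = 24.
The ceiling of 39 is below the equilibrium price 59, so it binds.
At p = 39: qd = 83 - 39 = 44 and qs = 39 - 35 = 4.
Only 4 units reach the market. On the demand curve, the marginal buyer's willingness to pay at q = 4 is (83 - 4) = 79.

79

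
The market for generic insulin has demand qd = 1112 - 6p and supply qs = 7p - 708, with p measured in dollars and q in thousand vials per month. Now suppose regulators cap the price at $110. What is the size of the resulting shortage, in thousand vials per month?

Without the control the market clears where 1112 - 6p = 7p - 708, i.e. p* = 140 and q* = 272.
Because the ceiling (110) lies below the market-clearing price, it is binding.
At p = 110: qd = 1112 - 6·110 = 452 and qs = 7·110 - 708 = 62.
Shortage = qd - qs = 452 - 62 = 390.

390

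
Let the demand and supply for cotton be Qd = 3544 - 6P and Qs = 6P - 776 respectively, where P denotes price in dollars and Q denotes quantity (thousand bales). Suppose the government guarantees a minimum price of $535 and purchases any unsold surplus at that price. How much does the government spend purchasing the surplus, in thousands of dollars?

1123500

In a free market, 3544 - 6P = 6P - 776 gives the equilibrium P* = 360, Q* = 1384.
The floor of 535 is above the equilibrium price 360, so it binds.
At P = 535: Qd = 3544 - 6·535 = 334 and Qs = 6·535 - 776 = 2434.
Surplus = Qs - Qd = 2100.
Government expenditure = surplus × support price = 2100 × 535 = 1123500.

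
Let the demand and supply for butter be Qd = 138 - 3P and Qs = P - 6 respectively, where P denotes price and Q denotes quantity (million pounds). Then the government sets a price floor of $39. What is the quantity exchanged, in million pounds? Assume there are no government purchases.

Without the control the market clears where 138 - 3P = P - 6, i.e. P* = 36 and Q* = 30.
Because the floor (39) lies above the market-clearing price, it is binding.
At P = 39: Qd = 138 - 3·39 = 21 and Qs = 39 - 6 = 33.
The quantity actually transacted is the short side, demand: 21.

21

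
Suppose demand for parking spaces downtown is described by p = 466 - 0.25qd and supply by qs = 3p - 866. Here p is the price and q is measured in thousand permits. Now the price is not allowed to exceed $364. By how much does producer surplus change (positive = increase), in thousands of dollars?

Rearranging demand gives qd = 1864 - 4p. Without the control the market clears where 1864 - 4p = 3p - 866, i.e. p* = 390 and q* = 304.
Since 364 < 390, the ceiling is binding.
At p = 364: qd = 1864 - 4·364 = 408 and qs = 3·364 - 866 = 226.
Producer surplus without the control is ½ · (390 - 866/3) · 304 = 46208/3.
With the ceiling, producers sell 226 units at 364, so PS = ½ · (364 - 866/3) · 226 = 25538/3.
Change in producer surplus = 25538/3 - 46208/3 = -6890.

-6890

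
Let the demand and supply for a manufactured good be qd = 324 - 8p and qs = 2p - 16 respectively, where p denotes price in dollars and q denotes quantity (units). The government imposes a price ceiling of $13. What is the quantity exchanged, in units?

Without the control the market clears where 324 - 8p = 2p - 16, i.e. p* = 34 and q* = 52.
The ceiling of 13 is below the equilibrium price 34, so it binds.
At p = 13: qd = 324 - 8·13 = 220 and qs = 2·13 - 16 = 10.
The quantity actually transacted is the short side, supply: 10.

10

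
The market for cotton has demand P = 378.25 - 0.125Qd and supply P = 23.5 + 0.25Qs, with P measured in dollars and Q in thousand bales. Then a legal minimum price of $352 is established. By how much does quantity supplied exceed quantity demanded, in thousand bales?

1104

Rearranging demand gives Qd = 3026 - 8P; rearranging supply gives Qs = 4P - 94. Setting quantity demanded equal to quantity supplied, 3026 - 8P = 4P - 94, gives P* = 260 and Q* = 946.
Because the floor (352) lies above the market-clearing price, it is binding.
At P = 352: Qd = 3026 - 8·352 = 210 and Qs = 4·352 - 94 = 1314.
Surplus = Qs - Qd = 1314 - 210 = 1104.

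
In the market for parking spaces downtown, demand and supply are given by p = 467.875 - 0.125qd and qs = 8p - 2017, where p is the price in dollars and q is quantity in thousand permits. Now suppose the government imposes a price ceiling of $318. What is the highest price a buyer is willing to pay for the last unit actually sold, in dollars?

402

Rearranging demand gives qd = 3743 - 8p. In a free market, 3743 - 8p = 8p - 2017 gives the equilibrium p* = 360, q* = 863.
The ceiling of 318 is below the equilibrium price 360, so it binds.
At p = 318: qd = 3743 - 8·318 = 1199 and qs = 8·318 - 2017 = 527.
Only 527 units reach the market. On the demand curve, the marginal buyer's willingness to pay at q = 527 is (3743 - 527)/8 = 402.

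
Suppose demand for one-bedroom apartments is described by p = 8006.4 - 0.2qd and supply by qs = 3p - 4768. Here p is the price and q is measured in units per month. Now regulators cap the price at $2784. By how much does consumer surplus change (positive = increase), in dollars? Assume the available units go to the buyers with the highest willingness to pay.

2955673.6

Rearranging demand gives qd = 40032 - 5p. Without the control the market clears where 40032 - 5p = 3p - 4768, i.e. p* = 5600 and q* = 12032.
Since 2784 < 5600, the ceiling is binding.
At p = 2784: qd = 40032 - 5·2784 = 26112 and qs = 3·2784 - 4768 = 3584.
Consumer surplus without the control is ½ · (8006.4 - 5600) · 12032 = 14476902.4.
With the ceiling, 3584 units are sold at 2784 (assume they go to the highest-value buyers). The demand price at q = 3584 is 7289.6, so CS = ½ · [(8006.4 - 2784) + (7289.6 - 2784)] · 3584 = 17432576.
Change in consumer surplus = 17432576 - 14476902.4 = 2955673.6.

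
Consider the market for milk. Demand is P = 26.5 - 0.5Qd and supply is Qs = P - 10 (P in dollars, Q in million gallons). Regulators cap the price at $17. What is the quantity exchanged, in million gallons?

Rearranging demand gives Qd = 53 - 2P. Without the control the market clears where 53 - 2P = P - 10, i.e. P* = 21 and Q* = 11.
Since 17 < 21, the ceiling is binding.
At P = 17: Qd = 53 - 2·17 = 19 and Qs = 17 - 10 = 7.
The quantity actually transacted is the short side, supply: 7.

7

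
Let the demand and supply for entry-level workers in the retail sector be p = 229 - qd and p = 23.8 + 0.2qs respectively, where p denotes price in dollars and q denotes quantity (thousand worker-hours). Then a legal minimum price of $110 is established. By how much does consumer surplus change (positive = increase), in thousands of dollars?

Rearranging demand gives qd = 229 - p; rearranging supply gives qs = 5p - 119. Setting quantity demanded equal to quantity supplied, 229 - p = 5p - 119, gives p* = 58 and q* = 171.
Since 110 > 58, the floor is binding.
At p = 110: qd = 229 - 110 = 119 and qs = 5·110 - 119 = 431.
Consumer surplus without the control is ½ · (229 - 58) · 171 = 14620.5.
With the floor, consumers buy 119 units at 110, so CS = ½ · (229 - 110) · 119 = 7080.5.
Change in consumer surplus = 7080.5 - 14620.5 = -7540.

-7540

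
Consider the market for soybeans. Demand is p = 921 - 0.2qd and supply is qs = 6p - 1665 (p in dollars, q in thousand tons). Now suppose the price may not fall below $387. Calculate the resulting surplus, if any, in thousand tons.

0

Rearranging demand gives qd = 4605 - 5p. Setting quantity demanded equal to quantity supplied, 4605 - 5p = 6p - 1665, gives p* = 570 and q* = 1755.
The floor of 387 is below the equilibrium price 570, so it is not binding; the market clears at p* = 570, q* = 1755.
Since the control does not bind, there is no surplus.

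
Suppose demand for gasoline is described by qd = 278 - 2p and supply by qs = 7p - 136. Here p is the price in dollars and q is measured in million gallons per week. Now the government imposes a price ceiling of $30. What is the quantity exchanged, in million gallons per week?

74

Setting quantity demanded equal to quantity supplied, 278 - 2p = 7p - 136, gives p* = 46 and q* = 186.
The ceiling of 30 is below the equilibrium price 46, so it binds.
At p = 30: qd = 278 - 2·30 = 218 and qs = 7·30 - 136 = 74.
The quantity actually transacted is the short side, supply: 74.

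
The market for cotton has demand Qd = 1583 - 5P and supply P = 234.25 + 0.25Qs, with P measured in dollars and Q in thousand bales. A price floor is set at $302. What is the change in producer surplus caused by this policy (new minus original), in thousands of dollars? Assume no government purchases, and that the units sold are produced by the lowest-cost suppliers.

Rearranging supply gives Qs = 4P - 937. Equilibrium: 1583 - 5P = 4P - 937, so 2520 = 9P and P* = 280, Q* = 183.
Because the floor (302) lies above the market-clearing price, it is binding.
At P = 302: Qd = 1583 - 5·302 = 73 and Qs = 4·302 - 937 = 271.
Producer surplus without the control is ½ · (280 - 234.25) · 183 = 4186.125.
With the floor, 73 units are sold at 302. The supply price at Q = 73 is 252.5, so PS = ½ · [(302 - 234.25) + (302 - 252.5)] · 73 = 4279.625.
Change in producer surplus = 4279.625 - 4186.125 = 93.5.

93.5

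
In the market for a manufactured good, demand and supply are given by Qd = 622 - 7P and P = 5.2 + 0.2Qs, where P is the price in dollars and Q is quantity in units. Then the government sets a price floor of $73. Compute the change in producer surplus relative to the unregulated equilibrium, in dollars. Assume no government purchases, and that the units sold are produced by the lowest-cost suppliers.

Rearranging supply gives Qs = 5P - 26. Without the control the market clears where 622 - 7P = 5P - 26, i.e. P* = 54 and Q* = 244.
Because the floor (73) lies above the market-clearing price, it is binding.
At P = 73: Qd = 622 - 7·73 = 111 and Qs = 5·73 - 26 = 339.
Producer surplus without the control is ½ · (54 - 5.2) · 244 = 5953.6.
With the floor, 111 units are sold at 73. The supply price at Q = 111 is 27.4, so PS = ½ · [(73 - 5.2) + (73 - 27.4)] · 111 = 6293.7.
Change in producer surplus = 6293.7 - 5953.6 = 340.1.

340.1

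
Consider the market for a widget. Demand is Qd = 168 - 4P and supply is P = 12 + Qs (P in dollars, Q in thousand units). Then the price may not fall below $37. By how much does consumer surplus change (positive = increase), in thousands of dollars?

-22

Rearranging supply gives Qs = P - 12. Equilibrium: 168 - 4P = P - 12, so 180 = 5P and P* = 36, Q* = 24.
Because the floor (37) lies above the market-clearing price, it is binding.
At P = 37: Qd = 168 - 4·37 = 20 and Qs = 37 - 12 = 25.
Consumer surplus without the control is ½ · (42 - 36) · 24 = 72.
With the floor, consumers buy 20 units at 37, so CS = ½ · (42 - 37) · 20 = 50.
Change in consumer surplus = 50 - 72 = -22.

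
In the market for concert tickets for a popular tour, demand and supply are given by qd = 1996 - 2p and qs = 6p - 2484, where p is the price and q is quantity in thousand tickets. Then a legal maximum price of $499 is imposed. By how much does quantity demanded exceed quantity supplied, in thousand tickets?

In a free market, 1996 - 2p = 6p - 2484 gives the equilibrium p* = 560, q* = 876.
The ceiling of 499 is below the equilibrium price 560, so it binds.
At p = 499: qd = 1996 - 2·499 = 998 and qs = 6·499 - 2484 = 510.
Shortage = qd - qs = 998 - 510 = 488.

488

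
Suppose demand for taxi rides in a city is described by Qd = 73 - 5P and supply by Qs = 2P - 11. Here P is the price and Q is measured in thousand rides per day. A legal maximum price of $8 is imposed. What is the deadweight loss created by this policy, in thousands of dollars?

In a free market, 73 - 5P = 2P - 11 gives the equilibrium P* = 12, Q* = 13.
Because the ceiling (8) lies below the market-clearing price, it is binding.
At P = 8: Qd = 73 - 5·8 = 33 and Qs = 2·8 - 11 = 5.
Quantity traded falls to 5. At Q = 5 the demand price is (73 - 5)/5 = 13.6 and the supply price is (11 + 5)/2 = 8.
Deadweight loss = ½ · (13.6 - 8) · (13 - 5) = ½ · 5.6 · 8 = 22.4.

22.4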